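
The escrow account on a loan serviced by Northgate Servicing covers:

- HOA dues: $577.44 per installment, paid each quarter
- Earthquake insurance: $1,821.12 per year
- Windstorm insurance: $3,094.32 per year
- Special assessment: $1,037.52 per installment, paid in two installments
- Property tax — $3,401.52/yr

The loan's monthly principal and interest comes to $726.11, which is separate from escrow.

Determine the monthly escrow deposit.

$1,058.48

HOA dues: $577.44 × 4 = $2,309.76
Earthquake insurance: $1,821.12
Windstorm insurance: $3,094.32
Special assessment: $1,037.52 × 2 = $2,075.04
Property tax: $3,401.52
Combined annual = $2,309.76 + $1,821.12 + $3,094.32 + $2,075.04 + $3,401.52 = $12,701.76
Base monthly escrow = $12,701.76 ÷ 12 = $1,058.48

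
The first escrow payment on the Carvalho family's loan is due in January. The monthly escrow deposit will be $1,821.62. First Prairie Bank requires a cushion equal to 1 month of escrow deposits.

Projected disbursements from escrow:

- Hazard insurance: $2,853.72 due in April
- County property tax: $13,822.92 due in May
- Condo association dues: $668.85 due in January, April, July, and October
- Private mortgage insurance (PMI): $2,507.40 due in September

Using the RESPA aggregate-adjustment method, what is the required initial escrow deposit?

$10,727.86

Cushion = 1 × $1,821.62 = $1,821.62
Trial balance (start $0, +$1,821.62 each month, − disbursements):
  Jan: +$1,821.62 − $668.85 → $1,152.77
  Feb: +$1,821.62 → $2,974.39
  Mar: +$1,821.62 → $4,796.01
  Apr: +$1,821.62 − $3,522.57 → $3,095.06
  May: +$1,821.62 − $13,822.92 → -$8,906.24
  Jun: +$1,821.62 → -$7,084.62
  Jul: +$1,821.62 − $668.85 → -$5,931.85
  Aug: +$1,821.62 → -$4,110.23
  Sep: +$1,821.62 − $2,507.40 → -$4,796.01
  Oct: +$1,821.62 − $668.85 → -$3,643.24
  Nov: +$1,821.62 → -$1,821.62
  Dec: +$1,821.62 → $0.00
Lowest trial balance = -$8,906.24 (May)
Initial deposit = cushion − low point = $1,821.62 − (-$8,906.24) = $10,727.86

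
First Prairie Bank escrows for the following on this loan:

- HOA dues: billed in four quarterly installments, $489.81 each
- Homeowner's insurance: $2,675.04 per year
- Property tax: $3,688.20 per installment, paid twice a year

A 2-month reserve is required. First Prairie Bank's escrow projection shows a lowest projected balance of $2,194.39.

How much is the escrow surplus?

HOA dues: $489.81 × 4 = $1,959.24 annually
Homeowner's insurance: $2,675.04 annually
Property tax: $3,688.20 × 2 = $7,376.40 annually
Combined annual = $1,959.24 + $2,675.04 + $7,376.40 = $12,010.68
Base monthly escrow = $12,010.68 / 12 = $1,000.89
Required cushion = 2 × $1,000.89 = $2,001.78
Surplus = $2,194.39 − $2,001.78 = $192.61

$192.61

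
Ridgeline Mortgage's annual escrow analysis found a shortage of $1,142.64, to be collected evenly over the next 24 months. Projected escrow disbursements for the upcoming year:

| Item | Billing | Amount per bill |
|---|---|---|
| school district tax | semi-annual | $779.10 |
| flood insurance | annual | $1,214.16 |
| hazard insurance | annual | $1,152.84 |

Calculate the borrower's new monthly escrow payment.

$374.71

School district tax = $779.10 × 2 = $1,558.20/yr
Flood insurance = $1,214.16/yr
Hazard insurance = $1,152.84/yr
Yearly total = $1,558.20 + $1,214.16 + $1,152.84 = $3,925.20
Monthly escrow = $3,925.20 / 12 = $327.10
Shortage per month = $1,142.64 ÷ 24 = $47.61
Adjusted monthly = $327.10 + $47.61 = $374.71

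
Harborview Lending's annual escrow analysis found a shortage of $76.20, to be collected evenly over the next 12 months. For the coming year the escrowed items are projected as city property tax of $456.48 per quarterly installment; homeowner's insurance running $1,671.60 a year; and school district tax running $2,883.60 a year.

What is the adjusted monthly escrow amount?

$538.11

City property tax — $456.48 × 4 = $1,825.92 annually
Homeowner's insurance — $1,671.60 annually
School district tax — $2,883.60 annually
Total annual escrow = $6,381.12
Monthly = $6,381.12 ÷ 12 = $531.76
Shortage spread = $76.20 / 12 = $6.35/mo
Adjusted monthly = $531.76 + $6.35 = $538.11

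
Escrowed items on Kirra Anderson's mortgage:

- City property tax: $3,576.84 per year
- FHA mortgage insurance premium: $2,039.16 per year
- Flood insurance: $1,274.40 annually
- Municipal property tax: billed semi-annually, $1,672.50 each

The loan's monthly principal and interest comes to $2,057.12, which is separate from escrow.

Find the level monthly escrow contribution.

$852.95

City property tax — $3,576.84/yr
FHA mortgage insurance premium — $2,039.16/yr
Flood insurance — $1,274.40/yr
Municipal property tax — $1,672.50 × 2 = $3,345.00/yr
Total annual escrow = $10,235.40
Monthly escrow = $10,235.40 ÷ 12 = $852.95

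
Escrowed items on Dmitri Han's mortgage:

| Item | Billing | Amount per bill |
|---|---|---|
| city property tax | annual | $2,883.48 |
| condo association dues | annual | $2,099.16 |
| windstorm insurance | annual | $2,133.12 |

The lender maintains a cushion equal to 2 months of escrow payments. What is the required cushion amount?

City property tax = $2,883.48 annually
Condo association dues = $2,099.16 annually
Windstorm insurance = $2,133.12 annually
Total annual escrow = $2,883.48 + $2,099.16 + $2,133.12 = $7,115.76
Per month = $7,115.76 / 12 = $592.98
Cushion = 2 × $592.98 = $1,185.96

$1,185.96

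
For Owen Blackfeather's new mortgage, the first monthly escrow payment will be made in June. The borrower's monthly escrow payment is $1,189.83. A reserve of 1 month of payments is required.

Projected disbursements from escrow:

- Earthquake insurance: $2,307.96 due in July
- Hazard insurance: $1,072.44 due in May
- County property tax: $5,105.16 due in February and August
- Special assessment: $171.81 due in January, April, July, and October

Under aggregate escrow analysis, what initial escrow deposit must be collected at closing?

Cushion = 1 × $1,189.83 = $1,189.83
Trial balance (start $0, +$1,189.83 each month, − disbursements):
  Jun: +$1,189.83 → $1,189.83
  Jul: +$1,189.83 − $2,479.77 → -$100.11
  Aug: +$1,189.83 − $5,105.16 → -$4,015.44
  Sep: +$1,189.83 → -$2,825.61
  Oct: +$1,189.83 − $171.81 → -$1,807.59
  Nov: +$1,189.83 → -$617.76
  Dec: +$1,189.83 → $572.07
  Jan: +$1,189.83 − $171.81 → $1,590.09
  Feb: +$1,189.83 − $5,105.16 → -$2,325.24
  Mar: +$1,189.83 → -$1,135.41
  Apr: +$1,189.83 − $171.81 → -$117.39
  May: +$1,189.83 − $1,072.44 → $0.00
Lowest trial balance = -$4,015.44 (Aug)
Initial deposit = cushion − low point = $1,189.83 − (-$4,015.44) = $5,205.27

$5,205.27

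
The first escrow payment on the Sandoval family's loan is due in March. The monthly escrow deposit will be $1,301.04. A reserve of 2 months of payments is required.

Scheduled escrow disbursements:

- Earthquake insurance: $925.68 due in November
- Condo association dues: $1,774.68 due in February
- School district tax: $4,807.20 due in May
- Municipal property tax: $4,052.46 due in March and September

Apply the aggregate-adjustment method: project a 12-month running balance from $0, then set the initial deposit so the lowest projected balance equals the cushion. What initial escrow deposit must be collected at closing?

Cushion = 2 × $1,301.04 = $2,602.08
Trial balance (start $0, +$1,301.04 each month, − disbursements):
  Mar: +$1,301.04 − $4,052.46 → -$2,751.42
  Apr: +$1,301.04 → -$1,450.38
  May: +$1,301.04 − $4,807.20 → -$4,956.54
  Jun: +$1,301.04 → -$3,655.50
  Jul: +$1,301.04 → -$2,354.46
  Aug: +$1,301.04 → -$1,053.42
  Sep: +$1,301.04 − $4,052.46 → -$3,804.84
  Oct: +$1,301.04 → -$2,503.80
  Nov: +$1,301.04 − $925.68 → -$2,128.44
  Dec: +$1,301.04 → -$827.40
  Jan: +$1,301.04 → $473.64
  Feb: +$1,301.04 − $1,774.68 → $0.00
Lowest trial balance = -$4,956.54 (May)
Initial deposit = cushion − low point = $2,602.08 − (-$4,956.54) = $7,558.62

$7,558.62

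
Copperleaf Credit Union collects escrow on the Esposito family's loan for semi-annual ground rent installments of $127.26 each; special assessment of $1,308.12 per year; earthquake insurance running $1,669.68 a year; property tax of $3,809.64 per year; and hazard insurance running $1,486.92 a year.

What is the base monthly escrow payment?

$710.74

Ground rent — $127.26 × 2 = $254.52
Special assessment — $1,308.12
Earthquake insurance — $1,669.68
Property tax — $3,809.64
Hazard insurance — $1,486.92
Annual escrow total = $254.52 + $1,308.12 + $1,669.68 + $3,809.64 + $1,486.92 = $8,528.88
Per month = $8,528.88 ÷ 12 = $710.74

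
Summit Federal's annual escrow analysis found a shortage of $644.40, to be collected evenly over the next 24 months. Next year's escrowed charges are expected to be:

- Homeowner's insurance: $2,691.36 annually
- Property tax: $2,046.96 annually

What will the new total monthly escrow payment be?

$421.71

Homeowner's insurance: $2,691.36 annually
Property tax: $2,046.96 annually
Total per year = $2,691.36 + $2,046.96 = $4,738.32
Base monthly escrow = $4,738.32 ÷ 12 = $394.86
Shortage spread = $644.40 / 24 = $26.85/mo
Adjusted monthly = $394.86 + $26.85 = $421.71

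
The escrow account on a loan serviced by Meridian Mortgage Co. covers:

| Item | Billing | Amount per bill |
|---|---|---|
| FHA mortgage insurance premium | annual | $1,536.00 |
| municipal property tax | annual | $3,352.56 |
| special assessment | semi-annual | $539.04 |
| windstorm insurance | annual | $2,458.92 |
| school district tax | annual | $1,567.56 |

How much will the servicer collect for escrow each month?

$832.76

FHA mortgage insurance premium: $1,536.00/yr
Municipal property tax: $3,352.56/yr
Special assessment: $539.04 × 2 = $1,078.08/yr
Windstorm insurance: $2,458.92/yr
School district tax: $1,567.56/yr
Total per year = $1,536.00 + $3,352.56 + $1,078.08 + $2,458.92 + $1,567.56 = $9,993.12
Per month = $9,993.12 ÷ 12 = $832.76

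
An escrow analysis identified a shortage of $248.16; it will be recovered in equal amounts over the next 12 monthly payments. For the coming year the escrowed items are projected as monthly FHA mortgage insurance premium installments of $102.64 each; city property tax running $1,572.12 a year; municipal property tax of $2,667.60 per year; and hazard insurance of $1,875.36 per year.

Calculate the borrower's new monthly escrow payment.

$632.91

FHA mortgage insurance premium: $102.64 × 12 = $1,231.68/yr
City property tax: $1,572.12/yr
Municipal property tax: $2,667.60/yr
Hazard insurance: $1,875.36/yr
Total annual escrow = $7,346.76
Base monthly escrow = $7,346.76 ÷ 12 = $612.23
Monthly shortage recovery: $248.16 ÷ 12 = $20.68
Adjusted monthly = $612.23 + $20.68 = $632.91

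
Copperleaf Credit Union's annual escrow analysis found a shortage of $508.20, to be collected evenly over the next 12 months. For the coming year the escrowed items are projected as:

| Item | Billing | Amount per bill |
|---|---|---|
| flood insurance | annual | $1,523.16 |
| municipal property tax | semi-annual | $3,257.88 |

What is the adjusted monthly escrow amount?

Flood insurance: $1,523.16 per year
Municipal property tax: $3,257.88 × 2 = $6,515.76 per year
Annual escrow total = $8,038.92
Monthly escrow = $8,038.92 / 12 = $669.91
Shortage spread = $508.20 ÷ 12 = $42.35/mo
New monthly escrow = $669.91 + $42.35 = $712.26

$712.26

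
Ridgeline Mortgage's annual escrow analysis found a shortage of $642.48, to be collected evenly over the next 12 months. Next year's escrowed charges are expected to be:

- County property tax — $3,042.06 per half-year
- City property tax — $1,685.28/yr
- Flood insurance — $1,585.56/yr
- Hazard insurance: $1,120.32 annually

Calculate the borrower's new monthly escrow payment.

County property tax — $3,042.06 × 2 = $6,084.12
City property tax — $1,685.28
Flood insurance — $1,585.56
Hazard insurance — $1,120.32
Total per year = $6,084.12 + $1,685.28 + $1,585.56 + $1,120.32 = $10,475.28
Per month = $10,475.28 / 12 = $872.94
Shortage per month = $642.48 / 12 = $53.54
New monthly escrow = $872.94 + $53.54 = $926.48

$926.48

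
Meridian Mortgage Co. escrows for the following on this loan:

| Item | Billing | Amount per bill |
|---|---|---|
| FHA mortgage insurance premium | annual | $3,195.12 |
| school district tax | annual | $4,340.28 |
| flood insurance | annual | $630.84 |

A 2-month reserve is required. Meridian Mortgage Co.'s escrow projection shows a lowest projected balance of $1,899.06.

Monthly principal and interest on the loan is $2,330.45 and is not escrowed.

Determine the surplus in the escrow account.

$538.02

FHA mortgage insurance premium: $3,195.12
School district tax: $4,340.28
Flood insurance: $630.84
Total per year = $3,195.12 + $4,340.28 + $630.84 = $8,166.24
Monthly = $8,166.24 / 12 = $680.52
Required reserve = 2 × $680.52 = $1,361.04
Excess over cushion: $1,899.06 − $1,361.04 = $538.02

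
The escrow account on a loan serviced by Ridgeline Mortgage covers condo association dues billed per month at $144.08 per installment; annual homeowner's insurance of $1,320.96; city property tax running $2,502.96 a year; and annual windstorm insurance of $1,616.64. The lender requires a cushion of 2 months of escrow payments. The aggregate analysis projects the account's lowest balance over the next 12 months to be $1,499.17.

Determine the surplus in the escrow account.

$304.25

Condo association dues — $144.08 × 12 = $1,728.96 per year
Homeowner's insurance — $1,320.96 per year
City property tax — $2,502.96 per year
Windstorm insurance — $1,616.64 per year
Total annual escrow = $1,728.96 + $1,320.96 + $2,502.96 + $1,616.64 = $7,169.52
Base monthly escrow = $7,169.52 ÷ 12 = $597.46
Cushion = 2 × $597.46 = $1,194.92
Surplus = $1,499.17 − $1,194.92 = $304.25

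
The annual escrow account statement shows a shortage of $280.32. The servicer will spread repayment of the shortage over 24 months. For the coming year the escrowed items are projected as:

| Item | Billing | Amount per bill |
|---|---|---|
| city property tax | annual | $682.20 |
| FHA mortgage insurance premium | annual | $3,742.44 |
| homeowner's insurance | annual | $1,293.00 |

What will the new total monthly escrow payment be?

City property tax — $682.20 annually
FHA mortgage insurance premium — $3,742.44 annually
Homeowner's insurance — $1,293.00 annually
Total annual escrow = $682.20 + $3,742.44 + $1,293.00 = $5,717.64
Per month = $5,717.64 / 12 = $476.47
Shortage per month = $280.32 ÷ 24 = $11.68
Adjusted monthly = $476.47 + $11.68 = $488.15

$488.15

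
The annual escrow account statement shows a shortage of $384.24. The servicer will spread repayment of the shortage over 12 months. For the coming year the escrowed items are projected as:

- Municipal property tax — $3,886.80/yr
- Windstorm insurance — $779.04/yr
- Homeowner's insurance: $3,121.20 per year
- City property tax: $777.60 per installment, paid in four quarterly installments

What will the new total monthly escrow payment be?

Municipal property tax = $3,886.80
Windstorm insurance = $779.04
Homeowner's insurance = $3,121.20
City property tax = $777.60 × 4 = $3,110.40
Annual escrow total = $3,886.80 + $779.04 + $3,121.20 + $3,110.40 = $10,897.44
Base monthly escrow = $10,897.44 ÷ 12 = $908.12
Shortage spread = $384.24 ÷ 12 = $32.02/mo
Adjusted monthly = $908.12 + $32.02 = $940.14

$940.14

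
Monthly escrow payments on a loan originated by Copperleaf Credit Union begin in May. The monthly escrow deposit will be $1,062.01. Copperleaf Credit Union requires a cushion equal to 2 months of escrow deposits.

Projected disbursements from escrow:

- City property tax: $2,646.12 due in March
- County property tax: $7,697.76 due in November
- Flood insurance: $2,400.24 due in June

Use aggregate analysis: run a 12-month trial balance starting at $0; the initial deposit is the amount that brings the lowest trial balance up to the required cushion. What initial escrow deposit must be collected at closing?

Cushion = 2 × $1,062.01 = $2,124.02
Trial balance (start $0, +$1,062.01 each month, − disbursements):
  May: +$1,062.01 → $1,062.01
  Jun: +$1,062.01 − $2,400.24 → -$276.22
  Jul: +$1,062.01 → $785.79
  Aug: +$1,062.01 → $1,847.80
  Sep: +$1,062.01 → $2,909.81
  Oct: +$1,062.01 → $3,971.82
  Nov: +$1,062.01 − $7,697.76 → -$2,663.93
  Dec: +$1,062.01 → -$1,601.92
  Jan: +$1,062.01 → -$539.91
  Feb: +$1,062.01 → $522.10
  Mar: +$1,062.01 − $2,646.12 → -$1,062.01
  Apr: +$1,062.01 → $0.00
Lowest trial balance = -$2,663.93 (Nov)
Initial deposit = cushion − low point = $2,124.02 − (-$2,663.93) = $4,787.95

$4,787.95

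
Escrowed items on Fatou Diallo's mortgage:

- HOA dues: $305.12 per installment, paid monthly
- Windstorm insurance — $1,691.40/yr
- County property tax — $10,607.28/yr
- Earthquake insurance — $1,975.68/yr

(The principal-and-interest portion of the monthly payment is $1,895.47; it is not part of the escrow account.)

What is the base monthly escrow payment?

HOA dues = $305.12 × 12 = $3,661.44
Windstorm insurance = $1,691.40
County property tax = $10,607.28
Earthquake insurance = $1,975.68
Total annual escrow = $17,935.80
Per month = $17,935.80 / 12 = $1,494.65

$1,494.65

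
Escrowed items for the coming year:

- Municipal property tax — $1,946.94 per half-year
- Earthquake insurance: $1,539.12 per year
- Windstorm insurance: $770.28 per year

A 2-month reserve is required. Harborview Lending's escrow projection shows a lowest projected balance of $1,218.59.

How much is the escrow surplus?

$184.71

Municipal property tax — $1,946.94 × 2 = $3,893.88 per year
Earthquake insurance — $1,539.12 per year
Windstorm insurance — $770.28 per year
Total per year = $3,893.88 + $1,539.12 + $770.28 = $6,203.28
Base monthly escrow = $6,203.28 ÷ 12 = $516.94
Required reserve = 2 × $516.94 = $1,033.88
Surplus = $1,218.59 − $1,033.88 = $184.71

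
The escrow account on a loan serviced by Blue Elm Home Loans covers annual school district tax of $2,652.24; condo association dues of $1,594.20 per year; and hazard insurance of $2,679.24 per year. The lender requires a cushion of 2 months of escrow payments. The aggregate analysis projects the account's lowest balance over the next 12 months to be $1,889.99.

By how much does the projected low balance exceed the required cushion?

$735.71

School district tax = $2,652.24 annually
Condo association dues = $1,594.20 annually
Hazard insurance = $2,679.24 annually
Combined annual = $6,925.68
Monthly escrow = $6,925.68 ÷ 12 = $577.14
Cushion = 2 × $577.14 = $1,154.28
Surplus = $1,889.99 − $1,154.28 = $735.71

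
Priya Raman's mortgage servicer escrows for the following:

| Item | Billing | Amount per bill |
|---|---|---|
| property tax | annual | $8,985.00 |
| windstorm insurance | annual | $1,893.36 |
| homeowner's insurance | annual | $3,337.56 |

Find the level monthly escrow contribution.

Property tax — $8,985.00 per year
Windstorm insurance — $1,893.36 per year
Homeowner's insurance — $3,337.56 per year
Total annual escrow = $8,985.00 + $1,893.36 + $3,337.56 = $14,215.92
Monthly escrow = $14,215.92 ÷ 12 = $1,184.66

$1,184.66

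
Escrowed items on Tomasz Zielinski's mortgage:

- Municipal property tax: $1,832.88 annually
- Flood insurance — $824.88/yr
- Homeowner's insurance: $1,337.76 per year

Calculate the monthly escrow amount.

Municipal property tax: $1,832.88
Flood insurance: $824.88
Homeowner's insurance: $1,337.76
Total per year = $3,995.52
Monthly = $3,995.52 ÷ 12 = $332.96

$332.96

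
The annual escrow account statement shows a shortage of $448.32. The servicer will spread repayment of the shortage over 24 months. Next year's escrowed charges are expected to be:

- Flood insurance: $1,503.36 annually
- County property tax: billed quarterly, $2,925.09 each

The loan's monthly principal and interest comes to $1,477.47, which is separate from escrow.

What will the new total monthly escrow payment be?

Flood insurance = $1,503.36 per year
County property tax = $2,925.09 × 4 = $11,700.36 per year
Total per year = $1,503.36 + $11,700.36 = $13,203.72
Base monthly escrow = $13,203.72 / 12 = $1,100.31
Monthly shortage recovery: $448.32 ÷ 24 = $18.68
New monthly escrow = $1,100.31 + $18.68 = $1,118.99

$1,118.99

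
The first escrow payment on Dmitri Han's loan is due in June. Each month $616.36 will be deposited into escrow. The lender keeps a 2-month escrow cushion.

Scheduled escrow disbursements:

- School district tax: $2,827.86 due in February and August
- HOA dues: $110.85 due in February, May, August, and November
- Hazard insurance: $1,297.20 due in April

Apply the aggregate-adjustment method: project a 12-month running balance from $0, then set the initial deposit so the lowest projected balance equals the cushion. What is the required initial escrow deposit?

Cushion = 2 × $616.36 = $1,232.72
Trial balance (start $0, +$616.36 each month, − disbursements):
  Jun: +$616.36 → $616.36
  Jul: +$616.36 → $1,232.72
  Aug: +$616.36 − $2,938.71 → -$1,089.63
  Sep: +$616.36 → -$473.27
  Oct: +$616.36 → $143.09
  Nov: +$616.36 − $110.85 → $648.60
  Dec: +$616.36 → $1,264.96
  Jan: +$616.36 → $1,881.32
  Feb: +$616.36 − $2,938.71 → -$441.03
  Mar: +$616.36 → $175.33
  Apr: +$616.36 − $1,297.20 → -$505.51
  May: +$616.36 − $110.85 → $0.00
Lowest trial balance = -$1,089.63 (Aug)
Initial deposit = cushion − low point = $1,232.72 − (-$1,089.63) = $2,322.35

$2,322.35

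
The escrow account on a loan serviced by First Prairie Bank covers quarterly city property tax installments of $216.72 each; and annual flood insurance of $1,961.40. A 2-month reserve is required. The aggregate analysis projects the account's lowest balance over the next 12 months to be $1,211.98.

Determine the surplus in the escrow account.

City property tax = $216.72 × 4 = $866.88 per year
Flood insurance = $1,961.40 per year
Total annual escrow = $2,828.28
Monthly escrow = $2,828.28 / 12 = $235.69
Required cushion = 2 × $235.69 = $471.38
Surplus = $1,211.98 − $471.38 = $740.60

$740.60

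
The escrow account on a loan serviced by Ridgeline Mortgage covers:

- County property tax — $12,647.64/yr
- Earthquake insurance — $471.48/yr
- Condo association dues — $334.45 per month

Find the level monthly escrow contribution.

County property tax = $12,647.64
Earthquake insurance = $471.48
Condo association dues = $334.45 × 12 = $4,013.40
Combined annual = $12,647.64 + $471.48 + $4,013.40 = $17,132.52
Monthly = $17,132.52 ÷ 12 = $1,427.71

$1,427.71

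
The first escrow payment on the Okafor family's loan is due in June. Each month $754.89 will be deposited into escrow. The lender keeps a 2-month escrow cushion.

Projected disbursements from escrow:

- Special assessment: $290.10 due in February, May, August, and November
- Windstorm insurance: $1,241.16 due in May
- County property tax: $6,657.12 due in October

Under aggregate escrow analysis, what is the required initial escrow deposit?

Cushion = 2 × $754.89 = $1,509.78
Trial balance (start $0, +$754.89 each month, − disbursements):
  Jun: +$754.89 → $754.89
  Jul: +$754.89 → $1,509.78
  Aug: +$754.89 − $290.10 → $1,974.57
  Sep: +$754.89 → $2,729.46
  Oct: +$754.89 − $6,657.12 → -$3,172.77
  Nov: +$754.89 − $290.10 → -$2,707.98
  Dec: +$754.89 → -$1,953.09
  Jan: +$754.89 → -$1,198.20
  Feb: +$754.89 − $290.10 → -$733.41
  Mar: +$754.89 → $21.48
  Apr: +$754.89 → $776.37
  May: +$754.89 − $1,531.26 → $0.00
Lowest trial balance = -$3,172.77 (Oct)
Initial deposit = cushion − low point = $1,509.78 − (-$3,172.77) = $4,682.55

$4,682.55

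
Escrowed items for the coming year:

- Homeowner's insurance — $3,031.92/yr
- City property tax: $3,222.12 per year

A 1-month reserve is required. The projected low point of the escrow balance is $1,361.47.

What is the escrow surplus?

Homeowner's insurance — $3,031.92 per year
City property tax — $3,222.12 per year
Annual escrow total = $3,031.92 + $3,222.12 = $6,254.04
Base monthly escrow = $6,254.04 / 12 = $521.17
Required cushion = 1 × $521.17 = $521.17
Excess over cushion: $1,361.47 − $521.17 = $840.30

$840.30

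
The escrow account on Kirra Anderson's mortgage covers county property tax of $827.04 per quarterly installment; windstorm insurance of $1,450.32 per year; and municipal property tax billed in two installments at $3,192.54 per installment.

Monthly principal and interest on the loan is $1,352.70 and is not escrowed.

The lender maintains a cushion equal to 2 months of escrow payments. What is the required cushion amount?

County property tax — $827.04 × 4 = $3,308.16 annually
Windstorm insurance — $1,450.32 annually
Municipal property tax — $3,192.54 × 2 = $6,385.08 annually
Combined annual = $11,143.56
Monthly = $11,143.56 / 12 = $928.63
Cushion = 2 × $928.63 = $1,857.26

$1,857.26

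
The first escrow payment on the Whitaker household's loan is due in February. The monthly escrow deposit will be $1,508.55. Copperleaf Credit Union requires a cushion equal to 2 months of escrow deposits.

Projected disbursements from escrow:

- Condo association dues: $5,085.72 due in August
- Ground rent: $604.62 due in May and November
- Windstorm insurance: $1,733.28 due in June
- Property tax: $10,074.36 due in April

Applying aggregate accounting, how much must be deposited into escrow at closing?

$9,955.23

Cushion = 2 × $1,508.55 = $3,017.10
Trial balance (start $0, +$1,508.55 each month, − disbursements):
  Feb: +$1,508.55 → $1,508.55
  Mar: +$1,508.55 → $3,017.10
  Apr: +$1,508.55 − $10,074.36 → -$5,548.71
  May: +$1,508.55 − $604.62 → -$4,644.78
  Jun: +$1,508.55 − $1,733.28 → -$4,869.51
  Jul: +$1,508.55 → -$3,360.96
  Aug: +$1,508.55 − $5,085.72 → -$6,938.13
  Sep: +$1,508.55 → -$5,429.58
  Oct: +$1,508.55 → -$3,921.03
  Nov: +$1,508.55 − $604.62 → -$3,017.10
  Dec: +$1,508.55 → -$1,508.55
  Jan: +$1,508.55 → $0.00
Lowest trial balance = -$6,938.13 (Aug)
Initial deposit = cushion − low point = $3,017.10 − (-$6,938.13) = $9,955.23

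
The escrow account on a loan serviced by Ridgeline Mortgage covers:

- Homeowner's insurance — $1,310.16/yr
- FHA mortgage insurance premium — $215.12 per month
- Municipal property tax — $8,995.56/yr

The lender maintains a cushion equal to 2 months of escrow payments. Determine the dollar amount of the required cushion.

Homeowner's insurance — $1,310.16
FHA mortgage insurance premium — $215.12 × 12 = $2,581.44
Municipal property tax — $8,995.56
Total annual escrow = $12,887.16
Monthly = $12,887.16 ÷ 12 = $1,073.93
Cushion = 2 × $1,073.93 = $2,147.86

$2,147.86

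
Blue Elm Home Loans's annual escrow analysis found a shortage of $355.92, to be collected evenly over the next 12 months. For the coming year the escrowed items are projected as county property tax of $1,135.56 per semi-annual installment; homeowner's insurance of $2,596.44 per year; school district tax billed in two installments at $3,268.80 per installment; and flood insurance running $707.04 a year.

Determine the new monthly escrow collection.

County property tax = $1,135.56 × 2 = $2,271.12
Homeowner's insurance = $2,596.44
School district tax = $3,268.80 × 2 = $6,537.60
Flood insurance = $707.04
Total per year = $12,112.20
Monthly = $12,112.20 ÷ 12 = $1,009.35
Monthly shortage recovery: $355.92 / 12 = $29.66
New monthly escrow = $1,009.35 + $29.66 = $1,039.01

$1,039.01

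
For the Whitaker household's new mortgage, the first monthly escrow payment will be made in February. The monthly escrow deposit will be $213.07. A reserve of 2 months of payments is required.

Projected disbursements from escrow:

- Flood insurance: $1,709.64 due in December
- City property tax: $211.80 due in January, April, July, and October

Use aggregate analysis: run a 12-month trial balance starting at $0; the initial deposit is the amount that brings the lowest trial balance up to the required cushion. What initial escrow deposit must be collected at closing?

Cushion = 2 × $213.07 = $426.14
Trial balance (start $0, +$213.07 each month, − disbursements):
  Feb: +$213.07 → $213.07
  Mar: +$213.07 → $426.14
  Apr: +$213.07 − $211.80 → $427.41
  May: +$213.07 → $640.48
  Jun: +$213.07 → $853.55
  Jul: +$213.07 − $211.80 → $854.82
  Aug: +$213.07 → $1,067.89
  Sep: +$213.07 → $1,280.96
  Oct: +$213.07 − $211.80 → $1,282.23
  Nov: +$213.07 → $1,495.30
  Dec: +$213.07 − $1,709.64 → -$1.27
  Jan: +$213.07 − $211.80 → $0.00
Lowest trial balance = -$1.27 (Dec)
Initial deposit = cushion − low point = $426.14 − (-$1.27) = $427.41

$427.41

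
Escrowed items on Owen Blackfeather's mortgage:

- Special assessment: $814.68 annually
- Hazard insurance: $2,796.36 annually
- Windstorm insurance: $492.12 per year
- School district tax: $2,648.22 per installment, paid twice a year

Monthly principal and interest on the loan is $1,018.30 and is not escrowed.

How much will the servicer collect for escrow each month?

$783.30

Special assessment = $814.68 annually
Hazard insurance = $2,796.36 annually
Windstorm insurance = $492.12 annually
School district tax = $2,648.22 × 2 = $5,296.44 annually
Annual escrow total = $814.68 + $2,796.36 + $492.12 + $5,296.44 = $9,399.60
Monthly = $9,399.60 / 12 = $783.30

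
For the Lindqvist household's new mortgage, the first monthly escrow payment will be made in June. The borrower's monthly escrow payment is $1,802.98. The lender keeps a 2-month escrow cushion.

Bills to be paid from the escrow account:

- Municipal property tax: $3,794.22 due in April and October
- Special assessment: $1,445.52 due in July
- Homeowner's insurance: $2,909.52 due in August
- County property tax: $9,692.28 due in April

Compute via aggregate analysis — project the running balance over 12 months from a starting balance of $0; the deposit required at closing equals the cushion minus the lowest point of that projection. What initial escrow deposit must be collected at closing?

$5,408.94

Cushion = 2 × $1,802.98 = $3,605.96
Trial balance (start $0, +$1,802.98 each month, − disbursements):
  Jun: +$1,802.98 → $1,802.98
  Jul: +$1,802.98 − $1,445.52 → $2,160.44
  Aug: +$1,802.98 − $2,909.52 → $1,053.90
  Sep: +$1,802.98 → $2,856.88
  Oct: +$1,802.98 − $3,794.22 → $865.64
  Nov: +$1,802.98 → $2,668.62
  Dec: +$1,802.98 → $4,471.60
  Jan: +$1,802.98 → $6,274.58
  Feb: +$1,802.98 → $8,077.56
  Mar: +$1,802.98 → $9,880.54
  Apr: +$1,802.98 − $13,486.50 → -$1,802.98
  May: +$1,802.98 → $0.00
Lowest trial balance = -$1,802.98 (Apr)
Initial deposit = cushion − low point = $3,605.96 − (-$1,802.98) = $5,408.94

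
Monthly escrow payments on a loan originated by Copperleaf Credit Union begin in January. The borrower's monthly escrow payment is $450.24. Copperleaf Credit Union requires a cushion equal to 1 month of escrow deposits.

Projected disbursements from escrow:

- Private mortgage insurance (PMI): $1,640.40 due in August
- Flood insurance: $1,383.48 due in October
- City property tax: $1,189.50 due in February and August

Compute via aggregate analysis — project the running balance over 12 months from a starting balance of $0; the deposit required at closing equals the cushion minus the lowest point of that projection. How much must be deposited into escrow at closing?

Cushion = 1 × $450.24 = $450.24
Trial balance (start $0, +$450.24 each month, − disbursements):
  Jan: +$450.24 → $450.24
  Feb: +$450.24 − $1,189.50 → -$289.02
  Mar: +$450.24 → $161.22
  Apr: +$450.24 → $611.46
  May: +$450.24 → $1,061.70
  Jun: +$450.24 → $1,511.94
  Jul: +$450.24 → $1,962.18
  Aug: +$450.24 − $2,829.90 → -$417.48
  Sep: +$450.24 → $32.76
  Oct: +$450.24 − $1,383.48 → -$900.48
  Nov: +$450.24 → -$450.24
  Dec: +$450.24 → $0.00
Lowest trial balance = -$900.48 (Oct)
Initial deposit = cushion − low point = $450.24 − (-$900.48) = $1,350.72

$1,350.72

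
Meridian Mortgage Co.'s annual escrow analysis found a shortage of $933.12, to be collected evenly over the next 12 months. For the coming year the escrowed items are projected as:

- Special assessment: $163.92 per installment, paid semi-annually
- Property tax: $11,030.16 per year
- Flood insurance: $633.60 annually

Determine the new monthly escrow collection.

$1,077.06

Special assessment = $163.92 × 2 = $327.84
Property tax = $11,030.16
Flood insurance = $633.60
Total per year = $11,991.60
Base monthly escrow = $11,991.60 ÷ 12 = $999.30
Shortage per month = $933.12 / 12 = $77.76
Adjusted monthly = $999.30 + $77.76 = $1,077.06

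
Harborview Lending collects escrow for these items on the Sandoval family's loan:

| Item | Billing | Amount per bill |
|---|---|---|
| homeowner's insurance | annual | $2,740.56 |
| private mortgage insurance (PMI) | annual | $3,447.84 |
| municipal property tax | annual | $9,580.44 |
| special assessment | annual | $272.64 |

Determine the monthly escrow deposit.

$1,336.79

Homeowner's insurance = $2,740.56
Private mortgage insurance (PMI) = $3,447.84
Municipal property tax = $9,580.44
Special assessment = $272.64
Yearly total = $2,740.56 + $3,447.84 + $9,580.44 + $272.64 = $16,041.48
Monthly = $16,041.48 / 12 = $1,336.79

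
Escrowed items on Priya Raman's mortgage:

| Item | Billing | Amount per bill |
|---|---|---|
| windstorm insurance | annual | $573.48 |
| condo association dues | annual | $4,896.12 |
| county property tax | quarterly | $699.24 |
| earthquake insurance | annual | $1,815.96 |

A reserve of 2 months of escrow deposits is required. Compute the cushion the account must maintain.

$1,680.42

Windstorm insurance = $573.48 annually
Condo association dues = $4,896.12 annually
County property tax = $699.24 × 4 = $2,796.96 annually
Earthquake insurance = $1,815.96 annually
Combined annual = $10,082.52
Per month = $10,082.52 / 12 = $840.21
Required cushion = 2 × $840.21 = $1,680.42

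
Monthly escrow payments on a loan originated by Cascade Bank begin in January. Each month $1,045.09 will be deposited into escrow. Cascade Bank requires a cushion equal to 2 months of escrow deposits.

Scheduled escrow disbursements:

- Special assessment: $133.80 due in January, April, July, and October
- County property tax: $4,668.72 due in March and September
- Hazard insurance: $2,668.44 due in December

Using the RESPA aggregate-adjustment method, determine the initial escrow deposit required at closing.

$3,757.43

Cushion = 2 × $1,045.09 = $2,090.18
Trial balance (start $0, +$1,045.09 each month, − disbursements):
  Jan: +$1,045.09 − $133.80 → $911.29
  Feb: +$1,045.09 → $1,956.38
  Mar: +$1,045.09 − $4,668.72 → -$1,667.25
  Apr: +$1,045.09 − $133.80 → -$755.96
  May: +$1,045.09 → $289.13
  Jun: +$1,045.09 → $1,334.22
  Jul: +$1,045.09 − $133.80 → $2,245.51
  Aug: +$1,045.09 → $3,290.60
  Sep: +$1,045.09 − $4,668.72 → -$333.03
  Oct: +$1,045.09 − $133.80 → $578.26
  Nov: +$1,045.09 → $1,623.35
  Dec: +$1,045.09 − $2,668.44 → $0.00
Lowest trial balance = -$1,667.25 (Mar)
Initial deposit = cushion − low point = $2,090.18 − (-$1,667.25) = $3,757.43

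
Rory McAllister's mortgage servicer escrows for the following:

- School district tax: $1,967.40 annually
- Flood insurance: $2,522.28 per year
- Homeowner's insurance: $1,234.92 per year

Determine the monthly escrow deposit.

School district tax — $1,967.40/yr
Flood insurance — $2,522.28/yr
Homeowner's insurance — $1,234.92/yr
Combined annual = $1,967.40 + $2,522.28 + $1,234.92 = $5,724.60
Monthly escrow = $5,724.60 ÷ 12 = $477.05

$477.05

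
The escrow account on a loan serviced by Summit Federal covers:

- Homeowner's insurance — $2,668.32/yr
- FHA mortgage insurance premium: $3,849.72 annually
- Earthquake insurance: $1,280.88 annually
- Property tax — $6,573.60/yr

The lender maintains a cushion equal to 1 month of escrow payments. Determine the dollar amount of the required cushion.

Homeowner's insurance = $2,668.32 per year
FHA mortgage insurance premium = $3,849.72 per year
Earthquake insurance = $1,280.88 per year
Property tax = $6,573.60 per year
Total per year = $2,668.32 + $3,849.72 + $1,280.88 + $6,573.60 = $14,372.52
Base monthly escrow = $14,372.52 / 12 = $1,197.71
Required cushion = 1 × $1,197.71 = $1,197.71

$1,197.71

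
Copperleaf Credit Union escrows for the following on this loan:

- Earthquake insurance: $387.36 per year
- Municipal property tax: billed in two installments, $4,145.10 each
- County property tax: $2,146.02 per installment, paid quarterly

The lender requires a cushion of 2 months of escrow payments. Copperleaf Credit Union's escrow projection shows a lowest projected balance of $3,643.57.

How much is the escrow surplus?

$766.63

Earthquake insurance = $387.36/yr
Municipal property tax = $4,145.10 × 2 = $8,290.20/yr
County property tax = $2,146.02 × 4 = $8,584.08/yr
Total per year = $387.36 + $8,290.20 + $8,584.08 = $17,261.64
Monthly = $17,261.64 ÷ 12 = $1,438.47
Cushion = 2 × $1,438.47 = $2,876.94
Excess over cushion: $3,643.57 − $2,876.94 = $766.63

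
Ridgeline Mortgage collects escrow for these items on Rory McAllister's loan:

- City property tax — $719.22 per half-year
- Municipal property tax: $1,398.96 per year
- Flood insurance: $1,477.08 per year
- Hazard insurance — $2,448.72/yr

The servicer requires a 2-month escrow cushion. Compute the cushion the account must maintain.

City property tax: $719.22 × 2 = $1,438.44
Municipal property tax: $1,398.96
Flood insurance: $1,477.08
Hazard insurance: $2,448.72
Total per year = $1,438.44 + $1,398.96 + $1,477.08 + $2,448.72 = $6,763.20
Monthly = $6,763.20 ÷ 12 = $563.60
Cushion = 2 × $563.60 = $1,127.20

$1,127.20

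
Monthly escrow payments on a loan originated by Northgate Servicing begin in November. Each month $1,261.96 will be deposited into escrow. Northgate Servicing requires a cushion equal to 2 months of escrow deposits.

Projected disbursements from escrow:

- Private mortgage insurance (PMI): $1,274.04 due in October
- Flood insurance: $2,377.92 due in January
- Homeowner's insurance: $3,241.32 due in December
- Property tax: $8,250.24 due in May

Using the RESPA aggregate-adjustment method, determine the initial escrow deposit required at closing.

$7,559.68

Cushion = 2 × $1,261.96 = $2,523.92
Trial balance (start $0, +$1,261.96 each month, − disbursements):
  Nov: +$1,261.96 → $1,261.96
  Dec: +$1,261.96 − $3,241.32 → -$717.40
  Jan: +$1,261.96 − $2,377.92 → -$1,833.36
  Feb: +$1,261.96 → -$571.40
  Mar: +$1,261.96 → $690.56
  Apr: +$1,261.96 → $1,952.52
  May: +$1,261.96 − $8,250.24 → -$5,035.76
  Jun: +$1,261.96 → -$3,773.80
  Jul: +$1,261.96 → -$2,511.84
  Aug: +$1,261.96 → -$1,249.88
  Sep: +$1,261.96 → $12.08
  Oct: +$1,261.96 − $1,274.04 → $0.00
Lowest trial balance = -$5,035.76 (May)
Initial deposit = cushion − low point = $2,523.92 − (-$5,035.76) = $7,559.68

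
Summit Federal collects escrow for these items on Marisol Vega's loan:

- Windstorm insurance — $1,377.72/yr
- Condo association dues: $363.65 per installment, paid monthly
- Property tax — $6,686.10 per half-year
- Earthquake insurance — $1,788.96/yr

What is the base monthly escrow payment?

Windstorm insurance: $1,377.72
Condo association dues: $363.65 × 12 = $4,363.80
Property tax: $6,686.10 × 2 = $13,372.20
Earthquake insurance: $1,788.96
Yearly total = $1,377.72 + $4,363.80 + $13,372.20 + $1,788.96 = $20,902.68
Monthly escrow = $20,902.68 / 12 = $1,741.89

$1,741.89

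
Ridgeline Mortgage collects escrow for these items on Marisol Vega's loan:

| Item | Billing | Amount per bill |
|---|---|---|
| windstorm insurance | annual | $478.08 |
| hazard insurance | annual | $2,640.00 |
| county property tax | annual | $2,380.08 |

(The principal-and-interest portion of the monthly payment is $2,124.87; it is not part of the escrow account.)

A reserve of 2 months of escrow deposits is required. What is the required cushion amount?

Windstorm insurance: $478.08 per year
Hazard insurance: $2,640.00 per year
County property tax: $2,380.08 per year
Total per year = $478.08 + $2,640.00 + $2,380.08 = $5,498.16
Per month = $5,498.16 ÷ 12 = $458.18
Reserve = 2 × $458.18 = $916.36

$916.36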